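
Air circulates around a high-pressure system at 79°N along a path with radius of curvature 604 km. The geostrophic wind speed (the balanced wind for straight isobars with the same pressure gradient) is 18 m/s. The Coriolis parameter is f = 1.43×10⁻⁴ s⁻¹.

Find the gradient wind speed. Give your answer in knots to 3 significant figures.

49.7 knots

Around a high, pressure-gradient force acts outward with centrifugal, so Coriolis balances both:
fV = (1/ρ)|∂P/∂n| + V²/R  →  V² − fR·V + fR·V_g = 0
With fR = 1.43×10⁻⁴ × 604×10³ m = 86.4 m/s:
V = [fR − √((fR)² − 4 fR V_g)]/2 = [86.4 − √(86.4² − 4×86.4×18)]/2 = 25.6 m/s
Supergeostrophic (V > V_g = 18 m/s), as expected around a high.
Converting: 25.6 m/s × 1.944 = 49.7 knots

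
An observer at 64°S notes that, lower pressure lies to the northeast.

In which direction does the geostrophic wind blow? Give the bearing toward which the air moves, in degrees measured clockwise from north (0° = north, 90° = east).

315°

The pressure-gradient force points toward the northeast (bearing 045°).
Geostrophic balance: in the Southern Hemisphere the Coriolis force deflects motion to the left, so the geostrophic wind blows 90° to the left of the pressure-gradient force (low pressure on the right).
Rotating 045° by 90° counterclockwise gives 315° — the wind blows toward the northwest.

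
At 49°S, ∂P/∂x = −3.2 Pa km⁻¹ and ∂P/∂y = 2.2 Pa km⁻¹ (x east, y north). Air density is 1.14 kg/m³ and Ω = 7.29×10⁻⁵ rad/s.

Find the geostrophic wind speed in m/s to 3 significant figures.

Coriolis parameter at 49°S:
f = 2Ω sin φ = 2 × 7.29×10⁻⁵ × sin 49° = 1.10×10⁻⁴ s⁻¹
In the Southern Hemisphere f is negative: f = −1.10×10⁻⁴ s⁻¹.
Component geostrophic relations (x east, y north):
u_g = −(1/(fρ)) ∂P/∂y,  v_g = (1/(fρ)) ∂P/∂x
u_g = −(2.2×10⁻³)/(−1.10×10⁻⁴ × 1.14) = 17.5 m/s;  v_g = (−3.2×10⁻³)/(−1.10×10⁻⁴ × 1.14) = 25.5 m/s
|V_g| = √(u_g² + v_g²) = 31.0 m/s

31.0 m/s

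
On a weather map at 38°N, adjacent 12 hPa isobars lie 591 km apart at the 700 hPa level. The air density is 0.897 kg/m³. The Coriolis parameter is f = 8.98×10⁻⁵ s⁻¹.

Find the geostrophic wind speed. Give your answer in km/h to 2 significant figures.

91 km/h

Pressure gradient: |∂P/∂n| = 1200 Pa / 591000 m = 2.03×10⁻³ Pa/m
Geostrophic balance (pressure-gradient force = Coriolis force):
V_g = (1/(fρ)) |∂P/∂n| = 2.03×10⁻³ / (8.98×10⁻⁵ × 0.897) = 25.2 m/s
Converting: 25.2 m/s × 3.6 = 91 km/h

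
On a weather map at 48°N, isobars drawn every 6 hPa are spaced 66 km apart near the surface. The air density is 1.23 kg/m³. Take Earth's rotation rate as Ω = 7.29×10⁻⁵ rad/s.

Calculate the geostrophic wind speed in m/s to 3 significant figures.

Coriolis parameter at 48°N:
f = 2Ω sin φ = 2 × 7.29×10⁻⁵ × sin 48° = 1.08×10⁻⁴ s⁻¹
Pressure gradient: |∂P/∂n| = 600 Pa / 66000 m = 9.09×10⁻³ Pa/m
Geostrophic balance (pressure-gradient force = Coriolis force):
V_g = (1/(fρ)) |∂P/∂n| = 9.09×10⁻³ / (1.08×10⁻⁴ × 1.23) = 68.2 m/s

68.2 m/s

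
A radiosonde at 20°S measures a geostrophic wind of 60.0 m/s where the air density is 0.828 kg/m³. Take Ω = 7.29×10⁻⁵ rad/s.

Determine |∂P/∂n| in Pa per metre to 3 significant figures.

2.48×10⁻³ Pa/m

Coriolis parameter at 20°S:
f = 2Ω sin φ = 2 × 7.29×10⁻⁵ × sin 20° = 4.99×10⁻⁵ s⁻¹
Geostrophic balance rearranged: |∂P/∂n| = f ρ V_g
|∂P/∂n| = 4.99×10⁻⁵ × 0.828 × 60.0 = 2.48×10⁻³ Pa/m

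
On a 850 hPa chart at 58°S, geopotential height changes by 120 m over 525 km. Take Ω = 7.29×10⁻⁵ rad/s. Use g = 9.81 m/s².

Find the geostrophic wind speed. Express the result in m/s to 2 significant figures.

18 m/s

Coriolis parameter at 58°S:
f = 2Ω sin φ = 2 × 7.29×10⁻⁵ × sin 58° = 1.24×10⁻⁴ s⁻¹
Height gradient: |∂Z/∂n| = 120 m / 525000 m = 2.29×10⁻⁴
On a pressure surface, geostrophic balance gives V_g = (g/f)|∂Z/∂n|:
V_g = 9.81 × 2.29×10⁻⁴ / 1.24×10⁻⁴ = 18.1 m/s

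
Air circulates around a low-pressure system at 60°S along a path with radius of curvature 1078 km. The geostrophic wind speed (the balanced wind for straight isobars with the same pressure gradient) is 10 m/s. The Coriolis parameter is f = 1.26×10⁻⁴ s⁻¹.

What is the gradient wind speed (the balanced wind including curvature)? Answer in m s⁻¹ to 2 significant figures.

Around a low, centrifugal force acts outward with Coriolis, so pressure-gradient force balances both:
(1/ρ)|∂P/∂n| = fV + V²/R  →  V² + fR·V − fR·V_g = 0
With fR = 1.26×10⁻⁴ × 1078×10³ m = 136 m/s:
V = [−fR + √((fR)² + 4 fR V_g)]/2 = [−136 + √(136² + 4×136×10)]/2 = 9.36 m/s
Subgeostrophic (V < V_g = 10 m/s), as expected around a low.

9.4 m s⁻¹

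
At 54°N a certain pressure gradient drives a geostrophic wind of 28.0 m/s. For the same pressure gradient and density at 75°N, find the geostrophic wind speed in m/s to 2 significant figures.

23 m/s

With the same pressure gradient and density, V_g ∝ 1/f ∝ 1/sin φ.
V₂ = V₁ · sin φ₁ / sin φ₂ = 28.0 × sin 54° / sin 75°
V₂ = 28.0 × 0.8090/0.9659 = 23 m/s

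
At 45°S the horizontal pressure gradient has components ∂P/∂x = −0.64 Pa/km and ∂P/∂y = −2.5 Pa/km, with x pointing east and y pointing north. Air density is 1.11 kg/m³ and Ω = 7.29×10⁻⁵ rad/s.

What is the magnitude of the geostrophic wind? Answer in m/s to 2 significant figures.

23 m/s

Coriolis parameter at 45°S:
f = 2Ω sin φ = 2 × 7.29×10⁻⁵ × sin 45° = 1.03×10⁻⁴ s⁻¹
In the Southern Hemisphere f is negative: f = −1.03×10⁻⁴ s⁻¹.
Component geostrophic relations (x east, y north):
u_g = −(1/(fρ)) ∂P/∂y,  v_g = (1/(fρ)) ∂P/∂x
u_g = −(−2.5×10⁻³)/(−1.03×10⁻⁴ × 1.11) = −21.8 m/s;  v_g = (−0.64×10⁻³)/(−1.03×10⁻⁴ × 1.11) = 5.59 m/s
|V_g| = √(u_g² + v_g²) = 22.6 m/s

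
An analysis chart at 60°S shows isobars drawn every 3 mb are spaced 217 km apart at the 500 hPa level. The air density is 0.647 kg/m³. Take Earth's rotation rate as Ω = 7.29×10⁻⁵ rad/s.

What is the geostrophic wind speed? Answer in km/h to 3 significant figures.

60.9 km/h

Coriolis parameter at 60°S:
f = 2Ω sin φ = 2 × 7.29×10⁻⁵ × sin 60° = 1.26×10⁻⁴ s⁻¹
Pressure gradient: |∂P/∂n| = 300 Pa / 217000 m = 1.38×10⁻³ Pa/m
Geostrophic balance (pressure-gradient force = Coriolis force):
V_g = (1/(fρ)) |∂P/∂n| = 1.38×10⁻³ / (1.26×10⁻⁴ × 0.647) = 16.9 m/s
Converting: 16.9 m/s × 3.6 = 60.9 km/h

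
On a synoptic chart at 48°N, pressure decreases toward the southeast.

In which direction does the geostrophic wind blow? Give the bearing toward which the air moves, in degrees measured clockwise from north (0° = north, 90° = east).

225°

The pressure-gradient force points toward the southeast (bearing 135°).
Geostrophic balance: in the Northern Hemisphere the Coriolis force deflects motion to the right, so the geostrophic wind blows 90° to the right of the pressure-gradient force (low pressure on the left).
Rotating 135° by 90° clockwise gives 225° — the wind blows toward the southwest.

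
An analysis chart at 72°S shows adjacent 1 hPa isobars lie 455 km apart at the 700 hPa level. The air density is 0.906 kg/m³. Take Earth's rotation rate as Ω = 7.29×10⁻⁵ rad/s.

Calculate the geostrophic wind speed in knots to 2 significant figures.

Coriolis parameter at 72°S:
f = 2Ω sin φ = 2 × 7.29×10⁻⁵ × sin 72° = 1.39×10⁻⁴ s⁻¹
Pressure gradient: |∂P/∂n| = 100 Pa / 455000 m = 2.20×10⁻⁴ Pa/m
Geostrophic balance (pressure-gradient force = Coriolis force):
V_g = (1/(fρ)) |∂P/∂n| = 2.20×10⁻⁴ / (1.39×10⁻⁴ × 0.906) = 1.75 m/s
Converting: 1.75 m/s × 1.944 = 3.4 knots

3.4 knots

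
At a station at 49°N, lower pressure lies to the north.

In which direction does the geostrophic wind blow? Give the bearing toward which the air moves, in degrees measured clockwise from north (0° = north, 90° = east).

The pressure-gradient force points toward the north (bearing 000°).
Geostrophic balance: in the Northern Hemisphere the Coriolis force deflects motion to the right, so the geostrophic wind blows 90° to the right of the pressure-gradient force (low pressure on the left).
Rotating 000° by 90° clockwise gives 090° — the wind blows toward the east.

090°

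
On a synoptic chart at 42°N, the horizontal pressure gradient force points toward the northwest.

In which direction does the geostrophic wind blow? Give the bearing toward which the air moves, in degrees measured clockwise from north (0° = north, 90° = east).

045°

The pressure-gradient force points toward the northwest (bearing 315°).
Geostrophic balance: in the Northern Hemisphere the Coriolis force deflects motion to the right, so the geostrophic wind blows 90° to the right of the pressure-gradient force (low pressure on the left).
Rotating 315° by 90° clockwise gives 045° — the wind blows toward the northeast.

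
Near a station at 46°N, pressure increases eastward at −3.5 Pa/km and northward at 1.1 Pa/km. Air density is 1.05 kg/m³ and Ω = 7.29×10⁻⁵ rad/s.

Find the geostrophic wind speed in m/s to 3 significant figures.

33.3 m/s

Coriolis parameter at 46°N:
f = 2Ω sin φ = 2 × 7.29×10⁻⁵ × sin 46° = 1.05×10⁻⁴ s⁻¹
Component geostrophic relations (x east, y north):
u_g = −(1/(fρ)) ∂P/∂y,  v_g = (1/(fρ)) ∂P/∂x
u_g = −(1.1×10⁻³)/(1.05×10⁻⁴ × 1.05) = −9.99 m/s;  v_g = (−3.5×10⁻³)/(1.05×10⁻⁴ × 1.05) = −31.8 m/s
|V_g| = √(u_g² + v_g²) = 33.3 m/s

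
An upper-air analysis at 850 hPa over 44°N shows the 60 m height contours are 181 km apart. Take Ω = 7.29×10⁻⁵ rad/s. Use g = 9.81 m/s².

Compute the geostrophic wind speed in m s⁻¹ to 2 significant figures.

Coriolis parameter at 44°N:
f = 2Ω sin φ = 2 × 7.29×10⁻⁵ × sin 44° = 1.01×10⁻⁴ s⁻¹
Height gradient: |∂Z/∂n| = 60 m / 181000 m = 3.31×10⁻⁴
On a pressure surface, geostrophic balance gives V_g = (g/f)|∂Z/∂n|:
V_g = 9.81 × 3.31×10⁻⁴ / 1.01×10⁻⁴ = 32.1 m/s

32 m s⁻¹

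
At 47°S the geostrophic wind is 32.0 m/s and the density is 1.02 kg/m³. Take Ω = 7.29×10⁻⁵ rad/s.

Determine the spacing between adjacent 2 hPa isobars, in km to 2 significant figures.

Coriolis parameter at 47°S:
f = 2Ω sin φ = 2 × 7.29×10⁻⁵ × sin 47° = 1.07×10⁻⁴ s⁻¹
Geostrophic balance rearranged: |∂P/∂n| = f ρ V_g
|∂P/∂n| = 1.07×10⁻⁴ × 1.02 × 32.0 = 3.48×10⁻³ Pa/m
Isobar spacing: Δn = ΔP/|∂P/∂n| = 200 Pa / 3.48×10⁻³ Pa/m = 57464 m ≈ 57 km

57 km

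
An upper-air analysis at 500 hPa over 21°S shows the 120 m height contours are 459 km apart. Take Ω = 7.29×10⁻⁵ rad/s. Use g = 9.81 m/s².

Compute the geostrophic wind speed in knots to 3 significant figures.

Coriolis parameter at 21°S:
f = 2Ω sin φ = 2 × 7.29×10⁻⁵ × sin 21° = 5.23×10⁻⁵ s⁻¹
Height gradient: |∂Z/∂n| = 120 m / 459000 m = 2.61×10⁻⁴
On a pressure surface, geostrophic balance gives V_g = (g/f)|∂Z/∂n|:
V_g = 9.81 × 2.61×10⁻⁴ / 5.23×10⁻⁵ = 49.1 m/s
Converting: 49.1 m/s × 1.944 = 95.4 knots

95.4 knots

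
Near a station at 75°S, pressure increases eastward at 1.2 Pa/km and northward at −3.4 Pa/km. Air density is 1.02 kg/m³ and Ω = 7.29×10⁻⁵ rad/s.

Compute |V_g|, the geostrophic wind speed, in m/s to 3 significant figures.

25.1 m/s

Coriolis parameter at 75°S:
f = 2Ω sin φ = 2 × 7.29×10⁻⁵ × sin 75° = 1.41×10⁻⁴ s⁻¹
In the Southern Hemisphere f is negative: f = −1.41×10⁻⁴ s⁻¹.
Component geostrophic relations (x east, y north):
u_g = −(1/(fρ)) ∂P/∂y,  v_g = (1/(fρ)) ∂P/∂x
u_g = −(−3.4×10⁻³)/(−1.41×10⁻⁴ × 1.02) = −23.7 m/s;  v_g = (1.2×10⁻³)/(−1.41×10⁻⁴ × 1.02) = −8.35 m/s
|V_g| = √(u_g² + v_g²) = 25.1 m/s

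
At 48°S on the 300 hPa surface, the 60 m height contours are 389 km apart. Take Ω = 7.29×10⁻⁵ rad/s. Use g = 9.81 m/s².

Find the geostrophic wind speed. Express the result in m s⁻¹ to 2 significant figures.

Coriolis parameter at 48°S:
f = 2Ω sin φ = 2 × 7.29×10⁻⁵ × sin 48° = 1.08×10⁻⁴ s⁻¹
Height gradient: |∂Z/∂n| = 60 m / 389000 m = 1.54×10⁻⁴
On a pressure surface, geostrophic balance gives V_g = (g/f)|∂Z/∂n|:
V_g = 9.81 × 1.54×10⁻⁴ / 1.08×10⁻⁴ = 14.0 m/s

14 m s⁻¹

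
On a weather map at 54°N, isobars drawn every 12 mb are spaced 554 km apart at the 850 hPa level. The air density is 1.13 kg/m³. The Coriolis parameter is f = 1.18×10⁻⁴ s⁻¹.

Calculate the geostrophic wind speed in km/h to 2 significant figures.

Pressure gradient: |∂P/∂n| = 1200 Pa / 554000 m = 2.17×10⁻³ Pa/m
Geostrophic balance (pressure-gradient force = Coriolis force):
V_g = (1/(fρ)) |∂P/∂n| = 2.17×10⁻³ / (1.18×10⁻⁴ × 1.13) = 16.2 m/s
Converting: 16.2 m/s × 3.6 = 58 km/h

58 km/h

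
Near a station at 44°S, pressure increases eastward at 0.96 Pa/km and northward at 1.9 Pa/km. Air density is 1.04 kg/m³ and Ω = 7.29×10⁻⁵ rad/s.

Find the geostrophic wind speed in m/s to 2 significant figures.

Coriolis parameter at 44°S:
f = 2Ω sin φ = 2 × 7.29×10⁻⁵ × sin 44° = 1.01×10⁻⁴ s⁻¹
In the Southern Hemisphere f is negative: f = −1.01×10⁻⁴ s⁻¹.
Component geostrophic relations (x east, y north):
u_g = −(1/(fρ)) ∂P/∂y,  v_g = (1/(fρ)) ∂P/∂x
u_g = −(1.9×10⁻³)/(−1.01×10⁻⁴ × 1.04) = 18.0 m/s;  v_g = (0.96×10⁻³)/(−1.01×10⁻⁴ × 1.04) = −9.11 m/s
|V_g| = √(u_g² + v_g²) = 20.2 m/s

20 m/s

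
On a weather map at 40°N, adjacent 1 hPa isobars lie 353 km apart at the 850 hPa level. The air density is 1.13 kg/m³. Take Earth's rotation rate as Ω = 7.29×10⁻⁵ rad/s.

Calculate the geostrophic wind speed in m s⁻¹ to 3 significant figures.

2.67 m s⁻¹

Coriolis parameter at 40°N:
f = 2Ω sin φ = 2 × 7.29×10⁻⁵ × sin 40° = 9.37×10⁻⁵ s⁻¹
Pressure gradient: |∂P/∂n| = 100 Pa / 353000 m = 2.83×10⁻⁴ Pa/m
Geostrophic balance (pressure-gradient force = Coriolis force):
V_g = (1/(fρ)) |∂P/∂n| = 2.83×10⁻⁴ / (9.37×10⁻⁵ × 1.13) = 2.67 m/s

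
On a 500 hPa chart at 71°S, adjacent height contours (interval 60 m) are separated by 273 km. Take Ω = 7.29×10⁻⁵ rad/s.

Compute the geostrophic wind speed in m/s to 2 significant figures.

16 m/s

Coriolis parameter at 71°S:
f = 2Ω sin φ = 2 × 7.29×10⁻⁵ × sin 71° = 1.38×10⁻⁴ s⁻¹
Height gradient: |∂Z/∂n| = 60 m / 273000 m = 2.20×10⁻⁴
On a pressure surface, geostrophic balance gives V_g = (g/f)|∂Z/∂n|:
V_g = 9.81 × 2.20×10⁻⁴ / 1.38×10⁻⁴ = 15.6 m/s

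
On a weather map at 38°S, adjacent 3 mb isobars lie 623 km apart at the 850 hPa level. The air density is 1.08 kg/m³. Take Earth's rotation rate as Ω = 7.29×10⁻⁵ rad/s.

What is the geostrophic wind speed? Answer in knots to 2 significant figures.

Coriolis parameter at 38°S:
f = 2Ω sin φ = 2 × 7.29×10⁻⁵ × sin 38° = 8.98×10⁻⁵ s⁻¹
Pressure gradient: |∂P/∂n| = 300 Pa / 623000 m = 4.82×10⁻⁴ Pa/m
Geostrophic balance (pressure-gradient force = Coriolis force):
V_g = (1/(fρ)) |∂P/∂n| = 4.82×10⁻⁴ / (8.98×10⁻⁵ × 1.08) = 4.97 m/s
Converting: 4.97 m/s × 1.944 = 9.7 knots

9.7 knots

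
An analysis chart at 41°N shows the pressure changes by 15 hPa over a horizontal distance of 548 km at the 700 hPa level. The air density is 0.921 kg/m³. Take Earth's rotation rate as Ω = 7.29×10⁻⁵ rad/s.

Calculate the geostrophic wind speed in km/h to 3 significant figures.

112 km/h

Coriolis parameter at 41°N:
f = 2Ω sin φ = 2 × 7.29×10⁻⁵ × sin 41° = 9.57×10⁻⁵ s⁻¹
Pressure gradient: |∂P/∂n| = 1500 Pa / 548000 m = 2.74×10⁻³ Pa/m
Geostrophic balance (pressure-gradient force = Coriolis force):
V_g = (1/(fρ)) |∂P/∂n| = 2.74×10⁻³ / (9.57×10⁻⁵ × 0.921) = 31.1 m/s
Converting: 31.1 m/s × 3.6 = 112 km/h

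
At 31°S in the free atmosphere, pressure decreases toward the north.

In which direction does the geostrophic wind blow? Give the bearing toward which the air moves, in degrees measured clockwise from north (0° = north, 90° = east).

270°

The pressure-gradient force points toward the north (bearing 000°).
Geostrophic balance: in the Southern Hemisphere the Coriolis force deflects motion to the left, so the geostrophic wind blows 90° to the left of the pressure-gradient force (low pressure on the right).
Rotating 000° by 90° counterclockwise gives 270° — the wind blows toward the west.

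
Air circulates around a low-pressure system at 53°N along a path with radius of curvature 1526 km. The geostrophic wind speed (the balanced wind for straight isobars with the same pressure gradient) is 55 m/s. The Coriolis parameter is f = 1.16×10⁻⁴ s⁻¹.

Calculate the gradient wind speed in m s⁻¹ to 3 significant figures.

44.0 m s⁻¹

Around a low, centrifugal force acts outward with Coriolis, so pressure-gradient force balances both:
(1/ρ)|∂P/∂n| = fV + V²/R  →  V² + fR·V − fR·V_g = 0
With fR = 1.16×10⁻⁴ × 1526×10³ m = 177 m/s:
V = [−fR + √((fR)² + 4 fR V_g)]/2 = [−177 + √(177² + 4×177×55)]/2 = 44 m/s
Subgeostrophic (V < V_g = 55 m/s), as expected around a low.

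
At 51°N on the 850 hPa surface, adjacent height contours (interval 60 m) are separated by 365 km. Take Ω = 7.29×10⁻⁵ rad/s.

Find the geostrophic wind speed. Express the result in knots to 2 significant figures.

Coriolis parameter at 51°N:
f = 2Ω sin φ = 2 × 7.29×10⁻⁵ × sin 51° = 1.13×10⁻⁴ s⁻¹
Height gradient: |∂Z/∂n| = 60 m / 365000 m = 1.64×10⁻⁴
On a pressure surface, geostrophic balance gives V_g = (g/f)|∂Z/∂n|:
V_g = 9.81 × 1.64×10⁻⁴ / 1.13×10⁻⁴ = 14.2 m/s
Converting: 14.2 m/s × 1.944 = 28 knots

28 knots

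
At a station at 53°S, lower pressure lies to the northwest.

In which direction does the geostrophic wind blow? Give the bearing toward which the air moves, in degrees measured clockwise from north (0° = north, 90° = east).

The pressure-gradient force points toward the northwest (bearing 315°).
Geostrophic balance: in the Southern Hemisphere the Coriolis force deflects motion to the left, so the geostrophic wind blows 90° to the left of the pressure-gradient force (low pressure on the right).
Rotating 315° by 90° counterclockwise gives 225° — the wind blows toward the southwest.

225°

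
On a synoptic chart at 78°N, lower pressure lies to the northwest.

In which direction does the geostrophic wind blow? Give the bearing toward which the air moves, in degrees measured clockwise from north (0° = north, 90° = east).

The pressure-gradient force points toward the northwest (bearing 315°).
Geostrophic balance: in the Northern Hemisphere the Coriolis force deflects motion to the right, so the geostrophic wind blows 90° to the right of the pressure-gradient force (low pressure on the left).
Rotating 315° by 90° clockwise gives 045° — the wind blows toward the northeast.

045°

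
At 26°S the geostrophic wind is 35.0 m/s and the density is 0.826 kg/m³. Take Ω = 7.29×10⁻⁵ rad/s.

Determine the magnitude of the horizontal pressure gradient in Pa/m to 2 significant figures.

1.8×10⁻³ Pa/m

Coriolis parameter at 26°S:
f = 2Ω sin φ = 2 × 7.29×10⁻⁵ × sin 26° = 6.39×10⁻⁵ s⁻¹
Geostrophic balance rearranged: |∂P/∂n| = f ρ V_g
|∂P/∂n| = 6.39×10⁻⁵ × 0.826 × 35.0 = 1.85×10⁻³ Pa/m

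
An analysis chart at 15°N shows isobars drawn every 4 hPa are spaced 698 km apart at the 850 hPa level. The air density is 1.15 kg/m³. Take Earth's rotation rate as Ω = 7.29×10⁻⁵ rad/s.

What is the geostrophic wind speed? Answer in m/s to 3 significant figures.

Coriolis parameter at 15°N:
f = 2Ω sin φ = 2 × 7.29×10⁻⁵ × sin 15° = 3.77×10⁻⁵ s⁻¹
Pressure gradient: |∂P/∂n| = 400 Pa / 698000 m = 5.73×10⁻⁴ Pa/m
Geostrophic balance (pressure-gradient force = Coriolis force):
V_g = (1/(fρ)) |∂P/∂n| = 5.73×10⁻⁴ / (3.77×10⁻⁵ × 1.15) = 13.2 m/s

13.2 m/s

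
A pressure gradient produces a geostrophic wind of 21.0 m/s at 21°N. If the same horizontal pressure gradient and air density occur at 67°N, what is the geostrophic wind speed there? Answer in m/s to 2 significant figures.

With the same pressure gradient and density, V_g ∝ 1/f ∝ 1/sin φ.
V₂ = V₁ · sin φ₁ / sin φ₂ = 21.0 × sin 21° / sin 67°
V₂ = 21.0 × 0.3584/0.9205 = 8.2 m/s

8.2 m/s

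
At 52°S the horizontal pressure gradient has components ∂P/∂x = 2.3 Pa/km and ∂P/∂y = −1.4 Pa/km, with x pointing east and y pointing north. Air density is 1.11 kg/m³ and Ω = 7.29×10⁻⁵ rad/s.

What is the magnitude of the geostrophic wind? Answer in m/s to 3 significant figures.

21.1 m/s

Coriolis parameter at 52°S:
f = 2Ω sin φ = 2 × 7.29×10⁻⁵ × sin 52° = 1.15×10⁻⁴ s⁻¹
In the Southern Hemisphere f is negative: f = −1.15×10⁻⁴ s⁻¹.
Component geostrophic relations (x east, y north):
u_g = −(1/(fρ)) ∂P/∂y,  v_g = (1/(fρ)) ∂P/∂x
u_g = −(−1.4×10⁻³)/(−1.15×10⁻⁴ × 1.11) = −11.0 m/s;  v_g = (2.3×10⁻³)/(−1.15×10⁻⁴ × 1.11) = −18.0 m/s
|V_g| = √(u_g² + v_g²) = 21.1 m/s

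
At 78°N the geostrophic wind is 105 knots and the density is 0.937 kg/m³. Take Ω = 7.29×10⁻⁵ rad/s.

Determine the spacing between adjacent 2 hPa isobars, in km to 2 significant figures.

Coriolis parameter at 78°N:
f = 2Ω sin φ = 2 × 7.29×10⁻⁵ × sin 78° = 1.43×10⁻⁴ s⁻¹
Wind speed in SI: 105 knots = 54.0 m/s
Geostrophic balance rearranged: |∂P/∂n| = f ρ V_g
|∂P/∂n| = 1.43×10⁻⁴ × 0.937 × 54.0 = 7.22×10⁻³ Pa/m
Isobar spacing: Δn = ΔP/|∂P/∂n| = 200 Pa / 7.22×10⁻³ Pa/m = 27708 m ≈ 28 km

28 km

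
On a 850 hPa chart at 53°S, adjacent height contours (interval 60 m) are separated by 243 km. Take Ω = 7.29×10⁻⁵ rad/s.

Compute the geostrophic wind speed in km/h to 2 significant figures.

Coriolis parameter at 53°S:
f = 2Ω sin φ = 2 × 7.29×10⁻⁵ × sin 53° = 1.16×10⁻⁴ s⁻¹
Height gradient: |∂Z/∂n| = 60 m / 243000 m = 2.47×10⁻⁴
On a pressure surface, geostrophic balance gives V_g = (g/f)|∂Z/∂n|:
V_g = 9.81 × 2.47×10⁻⁴ / 1.16×10⁻⁴ = 20.8 m/s
Converting: 20.8 m/s × 3.6 = 75 km/h

75 km/h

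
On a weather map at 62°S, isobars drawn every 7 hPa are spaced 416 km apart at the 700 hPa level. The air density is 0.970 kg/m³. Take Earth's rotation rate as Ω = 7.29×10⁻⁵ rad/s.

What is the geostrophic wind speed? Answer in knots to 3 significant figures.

26.2 knots

Coriolis parameter at 62°S:
f = 2Ω sin φ = 2 × 7.29×10⁻⁵ × sin 62° = 1.29×10⁻⁴ s⁻¹
Pressure gradient: |∂P/∂n| = 700 Pa / 416000 m = 1.68×10⁻³ Pa/m
Geostrophic balance (pressure-gradient force = Coriolis force):
V_g = (1/(fρ)) |∂P/∂n| = 1.68×10⁻³ / (1.29×10⁻⁴ × 0.970) = 13.5 m/s
Converting: 13.5 m/s × 1.944 = 26.2 knots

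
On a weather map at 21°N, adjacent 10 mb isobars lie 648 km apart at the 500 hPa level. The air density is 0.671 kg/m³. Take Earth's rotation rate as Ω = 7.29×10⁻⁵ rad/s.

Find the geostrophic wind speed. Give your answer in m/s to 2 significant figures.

Coriolis parameter at 21°N:
f = 2Ω sin φ = 2 × 7.29×10⁻⁵ × sin 21° = 5.23×10⁻⁵ s⁻¹
Pressure gradient: |∂P/∂n| = 1000 Pa / 648000 m = 1.54×10⁻³ Pa/m
Geostrophic balance (pressure-gradient force = Coriolis force):
V_g = (1/(fρ)) |∂P/∂n| = 1.54×10⁻³ / (5.23×10⁻⁵ × 0.671) = 44.0 m/s

44 m/s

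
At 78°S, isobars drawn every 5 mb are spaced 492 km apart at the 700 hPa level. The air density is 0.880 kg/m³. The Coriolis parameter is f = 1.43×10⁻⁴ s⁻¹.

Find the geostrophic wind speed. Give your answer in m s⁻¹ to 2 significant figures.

Pressure gradient: |∂P/∂n| = 500 Pa / 492000 m = 1.02×10⁻³ Pa/m
Geostrophic balance (pressure-gradient force = Coriolis force):
V_g = (1/(fρ)) |∂P/∂n| = 1.02×10⁻³ / (1.43×10⁻⁴ × 0.880) = 8.08 m/s

8.1 m s⁻¹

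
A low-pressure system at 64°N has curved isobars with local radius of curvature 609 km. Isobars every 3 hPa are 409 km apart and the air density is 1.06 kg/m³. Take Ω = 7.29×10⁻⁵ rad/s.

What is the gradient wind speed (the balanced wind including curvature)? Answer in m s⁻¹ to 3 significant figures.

Coriolis parameter at 64°N:
f = 2Ω sin φ = 2 × 7.29×10⁻⁵ × sin 64° = 1.31×10⁻⁴ s⁻¹
Pressure gradient: |∂P/∂n| = 300 Pa / 409000 m = 7.33×10⁻⁴ Pa/m
Geostrophic speed: V_g = |∂P/∂n|/(fρ) = 7.33×10⁻⁴/(1.31×10⁻⁴ × 1.06) = 5.28 m/s
Around a low, centrifugal force acts outward with Coriolis, so pressure-gradient force balances both:
(1/ρ)|∂P/∂n| = fV + V²/R  →  V² + fR·V − fR·V_g = 0
With fR = 1.31×10⁻⁴ × 609×10³ m = 79.8 m/s:
V = [−fR + √((fR)² + 4 fR V_g)]/2 = [−79.8 + √(79.8² + 4×79.8×5.28)]/2 = 4.97 m/s
Subgeostrophic (V < V_g = 5.28 m/s), as expected around a low.

4.97 m s⁻¹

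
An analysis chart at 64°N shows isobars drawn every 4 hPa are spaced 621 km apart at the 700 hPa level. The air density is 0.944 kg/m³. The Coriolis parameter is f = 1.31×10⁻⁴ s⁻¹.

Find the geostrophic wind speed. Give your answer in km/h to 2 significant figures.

19 km/h

Pressure gradient: |∂P/∂n| = 400 Pa / 621000 m = 6.44×10⁻⁴ Pa/m
Geostrophic balance (pressure-gradient force = Coriolis force):
V_g = (1/(fρ)) |∂P/∂n| = 6.44×10⁻⁴ / (1.31×10⁻⁴ × 0.944) = 5.21 m/s
Converting: 5.21 m/s × 3.6 = 19 km/h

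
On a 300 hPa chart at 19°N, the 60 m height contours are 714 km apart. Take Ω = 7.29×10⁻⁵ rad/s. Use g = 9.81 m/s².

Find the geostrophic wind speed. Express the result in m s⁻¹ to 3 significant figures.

Coriolis parameter at 19°N:
f = 2Ω sin φ = 2 × 7.29×10⁻⁵ × sin 19° = 4.75×10⁻⁵ s⁻¹
Height gradient: |∂Z/∂n| = 60 m / 714000 m = 8.40×10⁻⁵
On a pressure surface, geostrophic balance gives V_g = (g/f)|∂Z/∂n|:
V_g = 9.81 × 8.40×10⁻⁵ / 4.75×10⁻⁵ = 17.4 m/s

17.4 m s⁻¹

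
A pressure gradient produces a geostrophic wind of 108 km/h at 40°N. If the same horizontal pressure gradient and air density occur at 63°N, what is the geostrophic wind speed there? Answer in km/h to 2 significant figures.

78 km/h

With the same pressure gradient and density, V_g ∝ 1/f ∝ 1/sin φ.
V₂ = V₁ · sin φ₁ / sin φ₂ = 108 × sin 40° / sin 63°
V₂ = 108 × 0.6428/0.8910 = 78 km/h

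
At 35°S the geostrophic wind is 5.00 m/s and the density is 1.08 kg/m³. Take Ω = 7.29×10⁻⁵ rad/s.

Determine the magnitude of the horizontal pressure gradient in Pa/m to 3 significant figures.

Coriolis parameter at 35°S:
f = 2Ω sin φ = 2 × 7.29×10⁻⁵ × sin 35° = 8.36×10⁻⁵ s⁻¹
Geostrophic balance rearranged: |∂P/∂n| = f ρ V_g
|∂P/∂n| = 8.36×10⁻⁵ × 1.08 × 5.00 = 4.52×10⁻⁴ Pa/m

4.52×10⁻⁴ Pa/m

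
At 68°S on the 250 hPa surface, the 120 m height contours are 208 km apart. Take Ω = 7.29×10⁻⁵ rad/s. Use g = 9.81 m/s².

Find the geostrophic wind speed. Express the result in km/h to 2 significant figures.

Coriolis parameter at 68°S:
f = 2Ω sin φ = 2 × 7.29×10⁻⁵ × sin 68° = 1.35×10⁻⁴ s⁻¹
Height gradient: |∂Z/∂n| = 120 m / 208000 m = 5.77×10⁻⁴
On a pressure surface, geostrophic balance gives V_g = (g/f)|∂Z/∂n|:
V_g = 9.81 × 5.77×10⁻⁴ / 1.35×10⁻⁴ = 41.9 m/s
Converting: 41.9 m/s × 3.6 = 150 km/h

150 km/h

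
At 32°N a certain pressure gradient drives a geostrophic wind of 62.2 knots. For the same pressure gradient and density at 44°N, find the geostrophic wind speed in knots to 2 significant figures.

47 knots

With the same pressure gradient and density, V_g ∝ 1/f ∝ 1/sin φ.
V₂ = V₁ · sin φ₁ / sin φ₂ = 62.2 × sin 32° / sin 44°
V₂ = 62.2 × 0.5299/0.6947 = 47 knots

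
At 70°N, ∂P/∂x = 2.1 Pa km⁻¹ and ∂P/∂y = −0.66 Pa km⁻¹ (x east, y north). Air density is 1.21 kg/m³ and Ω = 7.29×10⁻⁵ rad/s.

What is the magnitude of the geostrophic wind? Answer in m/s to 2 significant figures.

Coriolis parameter at 70°N:
f = 2Ω sin φ = 2 × 7.29×10⁻⁵ × sin 70° = 1.37×10⁻⁴ s⁻¹
Component geostrophic relations (x east, y north):
u_g = −(1/(fρ)) ∂P/∂y,  v_g = (1/(fρ)) ∂P/∂x
u_g = −(−0.66×10⁻³)/(1.37×10⁻⁴ × 1.21) = 3.98 m/s;  v_g = (2.1×10⁻³)/(1.37×10⁻⁴ × 1.21) = 12.7 m/s
|V_g| = √(u_g² + v_g²) = 13.3 m/s

13 m/s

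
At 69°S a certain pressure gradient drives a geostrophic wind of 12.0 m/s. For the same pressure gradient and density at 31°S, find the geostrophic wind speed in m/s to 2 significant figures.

With the same pressure gradient and density, V_g ∝ 1/f ∝ 1/sin φ.
V₂ = V₁ · sin φ₁ / sin φ₂ = 12.0 × sin 69° / sin 31°
V₂ = 12.0 × 0.9336/0.5150 = 22 m/s

22 m/s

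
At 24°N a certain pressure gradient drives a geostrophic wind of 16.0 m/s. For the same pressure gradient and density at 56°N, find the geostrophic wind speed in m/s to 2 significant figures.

7.8 m/s

With the same pressure gradient and density, V_g ∝ 1/f ∝ 1/sin φ.
V₂ = V₁ · sin φ₁ / sin φ₂ = 16.0 × sin 24° / sin 56°
V₂ = 16.0 × 0.4067/0.8290 = 7.8 m/s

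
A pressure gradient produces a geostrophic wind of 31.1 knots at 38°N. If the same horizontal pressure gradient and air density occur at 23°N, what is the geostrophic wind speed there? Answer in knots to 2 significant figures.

49 knots

With the same pressure gradient and density, V_g ∝ 1/f ∝ 1/sin φ.
V₂ = V₁ · sin φ₁ / sin φ₂ = 31.1 × sin 38° / sin 23°
V₂ = 31.1 × 0.6157/0.3907 = 49 knots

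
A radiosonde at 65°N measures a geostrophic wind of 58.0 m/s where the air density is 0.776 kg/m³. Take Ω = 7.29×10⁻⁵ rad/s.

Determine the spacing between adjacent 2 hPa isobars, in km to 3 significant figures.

Coriolis parameter at 65°N:
f = 2Ω sin φ = 2 × 7.29×10⁻⁵ × sin 65° = 1.32×10⁻⁴ s⁻¹
Geostrophic balance rearranged: |∂P/∂n| = f ρ V_g
|∂P/∂n| = 1.32×10⁻⁴ × 0.776 × 58.0 = 5.95×10⁻³ Pa/m
Isobar spacing: Δn = ΔP/|∂P/∂n| = 200 Pa / 5.95×10⁻³ Pa/m = 33628 m ≈ 33.6 km

33.6 km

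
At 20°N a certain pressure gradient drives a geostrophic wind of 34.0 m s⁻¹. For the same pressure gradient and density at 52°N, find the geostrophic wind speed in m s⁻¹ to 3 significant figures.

With the same pressure gradient and density, V_g ∝ 1/f ∝ 1/sin φ.
V₂ = V₁ · sin φ₁ / sin φ₂ = 34.0 × sin 20° / sin 52°
V₂ = 34.0 × 0.3420/0.7880 = 14.8 m s⁻¹

14.8 m s⁻¹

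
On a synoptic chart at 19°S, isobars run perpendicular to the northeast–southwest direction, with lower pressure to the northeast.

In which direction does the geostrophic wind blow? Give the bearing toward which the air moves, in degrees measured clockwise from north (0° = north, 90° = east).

The pressure-gradient force points toward the northeast (bearing 045°).
Geostrophic balance: in the Southern Hemisphere the Coriolis force deflects motion to the left, so the geostrophic wind blows 90° to the left of the pressure-gradient force (low pressure on the right).
Rotating 045° by 90° counterclockwise gives 315° — the wind blows toward the northwest.

315°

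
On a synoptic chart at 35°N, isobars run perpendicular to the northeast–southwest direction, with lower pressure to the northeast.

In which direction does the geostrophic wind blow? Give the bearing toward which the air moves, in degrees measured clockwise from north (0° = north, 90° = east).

The pressure-gradient force points toward the northeast (bearing 045°).
Geostrophic balance: in the Northern Hemisphere the Coriolis force deflects motion to the right, so the geostrophic wind blows 90° to the right of the pressure-gradient force (low pressure on the left).
Rotating 045° by 90° clockwise gives 135° — the wind blows toward the southeast.

135°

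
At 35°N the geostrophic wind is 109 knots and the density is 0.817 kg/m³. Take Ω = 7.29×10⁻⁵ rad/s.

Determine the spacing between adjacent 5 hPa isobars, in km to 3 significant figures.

Coriolis parameter at 35°N:
f = 2Ω sin φ = 2 × 7.29×10⁻⁵ × sin 35° = 8.36×10⁻⁵ s⁻¹
Wind speed in SI: 109 knots = 56.1 m/s
Geostrophic balance rearranged: |∂P/∂n| = f ρ V_g
|∂P/∂n| = 8.36×10⁻⁵ × 0.817 × 56.1 = 3.83×10⁻³ Pa/m
Isobar spacing: Δn = ΔP/|∂P/∂n| = 500 Pa / 3.83×10⁻³ Pa/m = 130507 m ≈ 131 km

131 km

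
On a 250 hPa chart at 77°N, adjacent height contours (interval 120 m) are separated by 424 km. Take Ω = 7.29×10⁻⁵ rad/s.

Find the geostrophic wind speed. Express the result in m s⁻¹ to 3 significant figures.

Coriolis parameter at 77°N:
f = 2Ω sin φ = 2 × 7.29×10⁻⁵ × sin 77° = 1.42×10⁻⁴ s⁻¹
Height gradient: |∂Z/∂n| = 120 m / 424000 m = 2.83×10⁻⁴
On a pressure surface, geostrophic balance gives V_g = (g/f)|∂Z/∂n|:
V_g = 9.81 × 2.83×10⁻⁴ / 1.42×10⁻⁴ = 19.5 m/s

19.5 m s⁻¹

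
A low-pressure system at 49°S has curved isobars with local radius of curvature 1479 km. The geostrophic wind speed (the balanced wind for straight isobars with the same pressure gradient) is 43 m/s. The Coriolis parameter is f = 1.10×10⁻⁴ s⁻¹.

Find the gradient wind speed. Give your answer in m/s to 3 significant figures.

35.3 m/s

Around a low, centrifugal force acts outward with Coriolis, so pressure-gradient force balances both:
(1/ρ)|∂P/∂n| = fV + V²/R  →  V² + fR·V − fR·V_g = 0
With fR = 1.10×10⁻⁴ × 1479×10³ m = 163 m/s:
V = [−fR + √((fR)² + 4 fR V_g)]/2 = [−163 + √(163² + 4×163×43)]/2 = 35.3 m/s
Subgeostrophic (V < V_g = 43 m/s), as expected around a low.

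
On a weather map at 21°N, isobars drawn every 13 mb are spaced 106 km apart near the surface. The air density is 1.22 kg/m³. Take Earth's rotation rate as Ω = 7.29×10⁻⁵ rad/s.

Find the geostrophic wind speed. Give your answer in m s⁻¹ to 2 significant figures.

190 m s⁻¹

Coriolis parameter at 21°N:
f = 2Ω sin φ = 2 × 7.29×10⁻⁵ × sin 21° = 5.23×10⁻⁵ s⁻¹
Pressure gradient: |∂P/∂n| = 1300 Pa / 106000 m = 1.23×10⁻² Pa/m
Geostrophic balance (pressure-gradient force = Coriolis force):
V_g = (1/(fρ)) |∂P/∂n| = 1.23×10⁻² / (5.23×10⁻⁵ × 1.22) = 192 m/s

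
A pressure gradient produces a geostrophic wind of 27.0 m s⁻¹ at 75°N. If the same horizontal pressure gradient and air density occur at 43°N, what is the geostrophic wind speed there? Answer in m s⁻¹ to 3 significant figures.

With the same pressure gradient and density, V_g ∝ 1/f ∝ 1/sin φ.
V₂ = V₁ · sin φ₁ / sin φ₂ = 27.0 × sin 75° / sin 43°
V₂ = 27.0 × 0.9659/0.6820 = 38.2 m s⁻¹

38.2 m s⁻¹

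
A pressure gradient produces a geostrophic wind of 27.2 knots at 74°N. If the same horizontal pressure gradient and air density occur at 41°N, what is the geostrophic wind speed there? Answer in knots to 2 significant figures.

40 knots

With the same pressure gradient and density, V_g ∝ 1/f ∝ 1/sin φ.
V₂ = V₁ · sin φ₁ / sin φ₂ = 27.2 × sin 74° / sin 41°
V₂ = 27.2 × 0.9613/0.6561 = 40 knots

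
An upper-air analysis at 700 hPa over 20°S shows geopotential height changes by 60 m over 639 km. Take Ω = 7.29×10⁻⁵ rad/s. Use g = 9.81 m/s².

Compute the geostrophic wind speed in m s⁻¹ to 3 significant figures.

Coriolis parameter at 20°S:
f = 2Ω sin φ = 2 × 7.29×10⁻⁵ × sin 20° = 4.99×10⁻⁵ s⁻¹
Height gradient: |∂Z/∂n| = 60 m / 639000 m = 9.39×10⁻⁵
On a pressure surface, geostrophic balance gives V_g = (g/f)|∂Z/∂n|:
V_g = 9.81 × 9.39×10⁻⁵ / 4.99×10⁻⁵ = 18.5 m/s

18.5 m s⁻¹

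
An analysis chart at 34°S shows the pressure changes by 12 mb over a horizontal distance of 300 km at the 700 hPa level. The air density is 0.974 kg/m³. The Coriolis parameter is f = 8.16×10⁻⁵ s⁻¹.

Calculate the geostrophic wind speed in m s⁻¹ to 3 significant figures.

Pressure gradient: |∂P/∂n| = 1200 Pa / 300000 m = 4.00×10⁻³ Pa/m
Geostrophic balance (pressure-gradient force = Coriolis force):
V_g = (1/(fρ)) |∂P/∂n| = 4.00×10⁻³ / (8.16×10⁻⁵ × 0.974) = 50.3 m/s

50.3 m s⁻¹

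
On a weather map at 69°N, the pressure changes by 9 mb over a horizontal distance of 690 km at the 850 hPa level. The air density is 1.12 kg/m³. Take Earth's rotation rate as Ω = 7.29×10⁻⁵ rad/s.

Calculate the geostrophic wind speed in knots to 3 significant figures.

16.6 knots

Coriolis parameter at 69°N:
f = 2Ω sin φ = 2 × 7.29×10⁻⁵ × sin 69° = 1.36×10⁻⁴ s⁻¹
Pressure gradient: |∂P/∂n| = 900 Pa / 690000 m = 1.30×10⁻³ Pa/m
Geostrophic balance (pressure-gradient force = Coriolis force):
V_g = (1/(fρ)) |∂P/∂n| = 1.30×10⁻³ / (1.36×10⁻⁴ × 1.12) = 8.56 m/s
Converting: 8.56 m/s × 1.944 = 16.6 knots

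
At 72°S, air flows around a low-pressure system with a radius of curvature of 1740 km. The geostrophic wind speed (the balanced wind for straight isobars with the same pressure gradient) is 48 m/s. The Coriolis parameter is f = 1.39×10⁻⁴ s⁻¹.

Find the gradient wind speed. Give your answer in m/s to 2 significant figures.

41 m/s

Around a low, centrifugal force acts outward with Coriolis, so pressure-gradient force balances both:
(1/ρ)|∂P/∂n| = fV + V²/R  →  V² + fR·V − fR·V_g = 0
With fR = 1.39×10⁻⁴ × 1740×10³ m = 242 m/s:
V = [−fR + √((fR)² + 4 fR V_g)]/2 = [−242 + √(242² + 4×242×48)]/2 = 41 m/s
Subgeostrophic (V < V_g = 48 m/s), as expected around a low.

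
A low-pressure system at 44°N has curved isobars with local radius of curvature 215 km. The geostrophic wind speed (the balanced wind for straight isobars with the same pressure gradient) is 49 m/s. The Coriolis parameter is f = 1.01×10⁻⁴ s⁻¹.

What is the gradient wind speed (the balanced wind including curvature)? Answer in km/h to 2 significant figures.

85 km/h

Around a low, centrifugal force acts outward with Coriolis, so pressure-gradient force balances both:
(1/ρ)|∂P/∂n| = fV + V²/R  →  V² + fR·V − fR·V_g = 0
With fR = 1.01×10⁻⁴ × 215×10³ m = 21.7 m/s:
V = [−fR + √((fR)² + 4 fR V_g)]/2 = [−21.7 + √(21.7² + 4×21.7×49)]/2 = 23.5 m/s
Subgeostrophic (V < V_g = 49 m/s), as expected around a low.
Converting: 23.5 m/s × 3.6 = 85 km/h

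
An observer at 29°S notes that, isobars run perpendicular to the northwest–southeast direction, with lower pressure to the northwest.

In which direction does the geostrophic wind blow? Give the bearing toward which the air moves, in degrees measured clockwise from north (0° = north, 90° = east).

The pressure-gradient force points toward the northwest (bearing 315°).
Geostrophic balance: in the Southern Hemisphere the Coriolis force deflects motion to the left, so the geostrophic wind blows 90° to the left of the pressure-gradient force (low pressure on the right).
Rotating 315° by 90° counterclockwise gives 225° — the wind blows toward the southwest.

225°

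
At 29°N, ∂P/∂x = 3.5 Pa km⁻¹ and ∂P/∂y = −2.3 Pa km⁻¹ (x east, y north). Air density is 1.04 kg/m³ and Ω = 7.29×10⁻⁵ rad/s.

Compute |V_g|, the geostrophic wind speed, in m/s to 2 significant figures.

57 m/s

Coriolis parameter at 29°N:
f = 2Ω sin φ = 2 × 7.29×10⁻⁵ × sin 29° = 7.07×10⁻⁵ s⁻¹
Component geostrophic relations (x east, y north):
u_g = −(1/(fρ)) ∂P/∂y,  v_g = (1/(fρ)) ∂P/∂x
u_g = −(−2.3×10⁻³)/(7.07×10⁻⁵ × 1.04) = 31.3 m/s;  v_g = (3.5×10⁻³)/(7.07×10⁻⁵ × 1.04) = 47.6 m/s
|V_g| = √(u_g² + v_g²) = 57.0 m/s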